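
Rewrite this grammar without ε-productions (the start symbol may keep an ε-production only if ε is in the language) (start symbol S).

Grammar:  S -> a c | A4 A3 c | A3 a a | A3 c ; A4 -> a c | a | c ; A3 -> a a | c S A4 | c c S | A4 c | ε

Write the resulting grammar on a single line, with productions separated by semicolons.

Nullable nonterminals: {A3}.
ε ∉ L(G), so no ε-production is kept.
Add the nullable-subset variants: S → A4 A3 c gives A4 A3 c | A4 c. S → A3 a a gives A3 a a | a a. S → A3 c gives A3 c | c.

S -> a c | A4 A3 c | A4 c | A3 a a | a a | A3 c | c; A4 -> a c | a | c; A3 -> a a | c S A4 | c c S | A4 c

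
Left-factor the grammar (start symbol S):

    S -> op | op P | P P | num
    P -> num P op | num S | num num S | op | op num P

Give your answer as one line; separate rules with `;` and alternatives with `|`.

S -> P P | num | op S'; P -> num P' | op P''; S' -> ε | P; P' -> P op | S | num S; P'' -> ε | num P

S has alternatives sharing prefix 'op': factor to S → op S' with S' → ε | P.
P has alternatives sharing prefix 'num': factor to P → num P' with P' → P op | S | num S.
P has alternatives sharing prefix 'op': factor to P → op P'' with P'' → ε | num P.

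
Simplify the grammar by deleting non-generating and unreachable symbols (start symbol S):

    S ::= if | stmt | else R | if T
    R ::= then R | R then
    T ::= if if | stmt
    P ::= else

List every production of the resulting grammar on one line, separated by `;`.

S ::= if | stmt | if T; T ::= if if | stmt

Generating nonterminals: {P, S, T}.
Reachable from S after that: {S, T}.
Removed useless symbols: {P, R} and every production mentioning them.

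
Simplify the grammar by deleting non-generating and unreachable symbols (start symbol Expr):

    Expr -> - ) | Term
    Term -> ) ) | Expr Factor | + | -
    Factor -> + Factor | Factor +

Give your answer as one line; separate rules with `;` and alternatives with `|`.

Expr -> - ) | Term; Term -> ) ) | + | -

Generating nonterminals: {Expr, Term}.
Reachable from Expr after that: {Expr, Term}.
Removed useless symbols: {Factor} and every production mentioning them.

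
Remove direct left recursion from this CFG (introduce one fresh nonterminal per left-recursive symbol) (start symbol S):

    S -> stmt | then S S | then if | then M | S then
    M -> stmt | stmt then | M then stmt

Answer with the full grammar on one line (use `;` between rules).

S, M are directly left-recursive.
For S: α = {then}, β = {stmt, then S S, then if, then M}. Rewrite as S → β S' and S' → α S' | ε.
For M: α = {then stmt}, β = {stmt, stmt then}. Rewrite as M → β M' and M' → α M' | ε.

S -> stmt S' | then S S S' | then if S' | then M S'; M -> stmt M' | stmt then M'; S' -> then S' | ε; M' -> then stmt M' | ε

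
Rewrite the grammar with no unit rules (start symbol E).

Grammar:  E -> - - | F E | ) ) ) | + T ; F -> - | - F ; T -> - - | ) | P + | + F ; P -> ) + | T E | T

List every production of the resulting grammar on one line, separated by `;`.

E -> - - | F E | ) ) ) | + T; F -> - | - F; T -> - - | ) | P + | + F; P -> ) + | T E | - - | ) | P + | + F

Unit pairs: P ⇒* {T}.
Replace each nonterminal's rules with the union of the non-unit rules of every nonterminal it unit-derives.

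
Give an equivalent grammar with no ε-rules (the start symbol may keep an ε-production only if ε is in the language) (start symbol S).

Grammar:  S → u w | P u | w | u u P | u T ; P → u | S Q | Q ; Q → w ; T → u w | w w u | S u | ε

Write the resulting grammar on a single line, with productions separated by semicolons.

Nullable set = {T}.
ε ∉ L(G), so no ε-production is kept.
Expand every rule over subsets of its nullable positions: S → u T gives u T | u.

S → u w | P u | w | u u P | u T | u; P → u | S Q | Q; Q → w; T → u w | w w u | S u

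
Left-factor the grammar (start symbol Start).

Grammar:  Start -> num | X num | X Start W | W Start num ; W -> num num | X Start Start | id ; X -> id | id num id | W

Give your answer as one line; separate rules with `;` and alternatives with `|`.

Start -> num | W Start num | X Start1; W -> num num | X Start Start | id; X -> W | id X1; Start1 -> num | Start W; X1 -> ε | num id

Start has alternatives sharing prefix 'X': factor to Start → X Start1 with Start1 → num | Start W.
X has alternatives sharing prefix 'id': factor to X → id X1 with X1 → ε | num id.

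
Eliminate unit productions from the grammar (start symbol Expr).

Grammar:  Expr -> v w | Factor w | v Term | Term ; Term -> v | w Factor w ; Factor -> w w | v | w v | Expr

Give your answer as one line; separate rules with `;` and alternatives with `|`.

Unit pairs: Expr ⇒* {Term}; Factor ⇒* {Expr, Term}.
Replace each nonterminal's rules with the union of the non-unit rules of every nonterminal it unit-derives.

Expr -> v | w Factor w | v w | Factor w | v Term; Term -> v | w Factor w; Factor -> v | w Factor w | w w | w v | v w | Factor w | v Term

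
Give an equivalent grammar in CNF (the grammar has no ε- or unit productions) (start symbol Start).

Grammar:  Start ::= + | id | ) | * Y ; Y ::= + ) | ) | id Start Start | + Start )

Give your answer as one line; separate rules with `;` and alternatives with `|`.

Start ::= + | id | ) | X1 Y; Y ::= X2 X3 | ) | X4 Y1 | X2 Y2; X1 ::= *; X2 ::= +; X3 ::= ); X4 ::= id; Y1 ::= Start Start; Y2 ::= Start X3

Introduce a nonterminal for each terminal appearing in a rule of length ≥ 2: X1 → *, X2 → +, X3 → ), X4 → id.
Binarize each right-hand side of length ≥ 3 by chaining fresh nonterminals (Y1, Y2, …): affected rules were Y → X4 Start Start; Y → X2 Start X3.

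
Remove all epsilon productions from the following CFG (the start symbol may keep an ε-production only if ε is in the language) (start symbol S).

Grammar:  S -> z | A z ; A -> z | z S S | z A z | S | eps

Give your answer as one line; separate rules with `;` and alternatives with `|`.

Nullable nonterminals: {A}.
ε ∉ L(G), so no ε-production is kept.
Add the nullable-subset variants: A → z A z gives z A z | z z.

S -> z | A z; A -> z | z S S | z A z | z z | S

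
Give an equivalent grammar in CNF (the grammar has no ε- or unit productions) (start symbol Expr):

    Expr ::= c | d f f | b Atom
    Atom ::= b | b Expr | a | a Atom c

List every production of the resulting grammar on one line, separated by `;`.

Expr ::= c | X1 Y1 | X3 Atom; Atom ::= b | X3 Expr | a | X4 Y2; X1 ::= d; X2 ::= f; X3 ::= b; X4 ::= a; X5 ::= c; Y1 ::= X2 X2; Y2 ::= Atom X5

Introduce a nonterminal for each terminal appearing in a rule of length ≥ 2: X1 → d, X2 → f, X3 → b, X4 → a, X5 → c.
Binarize each right-hand side of length ≥ 3 by chaining fresh nonterminals (Y1, Y2, …): affected rules were Expr → X1 X2 X2; Atom → X4 Atom X5.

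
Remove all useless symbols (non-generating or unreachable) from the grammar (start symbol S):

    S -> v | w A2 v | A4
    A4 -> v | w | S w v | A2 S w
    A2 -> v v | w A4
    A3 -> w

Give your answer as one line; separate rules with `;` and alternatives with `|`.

S -> v | w A2 v | A4; A4 -> v | w | S w v | A2 S w; A2 -> v v | w A4

Generating nonterminals: {A2, A3, A4, S}.
Reachable from S after that: {A2, A4, S}.
Removed useless symbols: {A3} and every production mentioning them.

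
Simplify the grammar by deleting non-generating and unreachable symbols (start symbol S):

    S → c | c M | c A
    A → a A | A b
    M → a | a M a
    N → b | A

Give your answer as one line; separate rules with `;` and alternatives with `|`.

Generating nonterminals: {M, N, S}.
Reachable from S after that: {M, S}.
Removed useless symbols: {A, N} and every production mentioning them.

S → c | c M; M → a | a M a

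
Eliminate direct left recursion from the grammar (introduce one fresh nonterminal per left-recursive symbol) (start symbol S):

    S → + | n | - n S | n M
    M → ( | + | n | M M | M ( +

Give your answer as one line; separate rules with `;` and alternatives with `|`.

S → + | n | - n S | n M; M → ( M' | + M' | n M'; M' → M M' | ( + M' | epsilon

Directly left-recursive nonterminal: M.
For M: α = {M, ( +}, β = {(, +, n}. Rewrite as M → β M' and M' → α M' | ε.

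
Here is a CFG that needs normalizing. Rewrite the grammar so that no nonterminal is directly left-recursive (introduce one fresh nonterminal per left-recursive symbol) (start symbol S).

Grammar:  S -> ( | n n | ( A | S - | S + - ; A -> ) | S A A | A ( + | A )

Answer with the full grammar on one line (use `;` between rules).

Directly left-recursive nonterminals: S, A.
For S: α = {-, + -}, β = {(, n n, ( A}. Rewrite as S → β S' and S' → α S' | ε.
For A: α = {( +, )}, β = {), S A A}. Rewrite as A → β A' and A' → α A' | ε.

S -> ( S' | n n S' | ( A S'; A -> ) A' | S A A A'; S' -> - S' | + - S' | eps; A' -> ( + A' | ) A' | eps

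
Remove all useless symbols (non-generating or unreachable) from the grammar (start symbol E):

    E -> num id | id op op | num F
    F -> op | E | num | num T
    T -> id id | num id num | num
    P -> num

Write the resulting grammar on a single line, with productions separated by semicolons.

E -> num id | id op op | num F; F -> op | E | num | num T; T -> id id | num id num | num

Generating nonterminals: {E, F, P, T}.
Reachable from E after that: {E, F, T}.
Removed useless symbols: {P} and every production mentioning them.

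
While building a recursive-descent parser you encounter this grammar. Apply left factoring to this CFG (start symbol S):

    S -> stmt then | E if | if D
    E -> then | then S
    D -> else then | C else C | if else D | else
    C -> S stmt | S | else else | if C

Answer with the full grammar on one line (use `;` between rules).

S -> stmt then | E if | if D; E -> then E'; D -> C else C | if else D | else D'; C -> else else | if C | S C'; E' -> ε | S; D' -> then | ε; C' -> stmt | ε

E has alternatives sharing prefix 'then': factor to E → then E' with E' → ε | S.
D has alternatives sharing prefix 'else': factor to D → else D' with D' → then | ε.
C has alternatives sharing prefix 'S': factor to C → S C' with C' → stmt | ε.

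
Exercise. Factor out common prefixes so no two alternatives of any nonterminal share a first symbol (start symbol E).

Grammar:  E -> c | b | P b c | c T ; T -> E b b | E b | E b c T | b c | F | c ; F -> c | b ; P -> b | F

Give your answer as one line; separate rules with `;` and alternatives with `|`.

E has alternatives sharing prefix 'c': factor to E → c E' with E' → ε | T.
T has alternatives sharing prefix 'E b': factor to T → E b T' with T' → b | ε | c T.

E -> b | P b c | c E'; T -> b c | F | c | E b T'; F -> c | b; P -> b | F; E' -> ε | T; T' -> b | ε | c T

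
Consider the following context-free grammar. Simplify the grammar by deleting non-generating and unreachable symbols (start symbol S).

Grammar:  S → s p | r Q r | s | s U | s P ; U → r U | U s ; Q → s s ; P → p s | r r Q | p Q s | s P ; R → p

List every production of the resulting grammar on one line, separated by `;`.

S → s p | r Q r | s | s P; Q → s s; P → p s | r r Q | p Q s | s P

Generating nonterminals: {P, Q, R, S}.
Reachable from S after that: {P, Q, S}.
Removed useless symbols: {R, U} and every production mentioning them.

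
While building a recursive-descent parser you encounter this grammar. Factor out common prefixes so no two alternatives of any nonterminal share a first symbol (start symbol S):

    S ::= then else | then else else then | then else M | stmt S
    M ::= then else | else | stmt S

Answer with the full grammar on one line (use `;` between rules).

S ::= stmt S | then else S'; M ::= then else | else | stmt S; S' ::= ε | else then | M

S has alternatives sharing prefix 'then else': factor to S → then else S' with S' → ε | else then | M.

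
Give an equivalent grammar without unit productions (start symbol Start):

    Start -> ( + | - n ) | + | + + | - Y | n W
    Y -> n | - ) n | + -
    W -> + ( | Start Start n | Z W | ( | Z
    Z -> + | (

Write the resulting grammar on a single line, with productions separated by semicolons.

Unit pairs: W ⇒* {Z}.
For every A with A ⇒* B via unit rules, add B's non-unit alternatives to A; then delete every rule of the form X → Y.

Start -> ( + | - n ) | + | + + | - Y | n W; Y -> n | - ) n | + -; W -> + | ( | + ( | Start Start n | Z W; Z -> + | (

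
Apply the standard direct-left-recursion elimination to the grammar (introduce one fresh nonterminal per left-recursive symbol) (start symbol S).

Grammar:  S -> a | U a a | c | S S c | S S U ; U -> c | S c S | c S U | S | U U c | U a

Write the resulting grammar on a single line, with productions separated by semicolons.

Left recursion appears on S, U.
For S: α = {S c, S U}, β = {a, U a a, c}. Rewrite as S → β S' and S' → α S' | ε.
For U: α = {U c, a}, β = {c, S c S, c S U, S}. Rewrite as U → β U' and U' → α U' | ε.

S -> a S' | U a a S' | c S'; U -> c U' | S c S U' | c S U U' | S U'; S' -> S c S' | S U S' | ε; U' -> U c U' | a U' | ε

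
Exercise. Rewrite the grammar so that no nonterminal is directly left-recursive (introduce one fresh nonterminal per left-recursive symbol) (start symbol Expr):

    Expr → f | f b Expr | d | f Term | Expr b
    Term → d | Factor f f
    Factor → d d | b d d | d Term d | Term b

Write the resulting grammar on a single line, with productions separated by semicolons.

Directly left-recursive nonterminal: Expr.
For Expr: α = {b}, β = {f, f b Expr, d, f Term}. Rewrite as Expr → β Expr1 and Expr1 → α Expr1 | ε.

Expr → f Expr1 | f b Expr Expr1 | d Expr1 | f Term Expr1; Term → d | Factor f f; Factor → d d | b d d | d Term d | Term b; Expr1 → b Expr1 | epsilon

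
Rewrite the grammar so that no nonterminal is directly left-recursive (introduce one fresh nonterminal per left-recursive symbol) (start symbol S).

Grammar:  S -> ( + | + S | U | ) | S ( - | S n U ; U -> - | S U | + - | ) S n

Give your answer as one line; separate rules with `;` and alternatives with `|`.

Left recursion appears on S.
For S: α = {( -, n U}, β = {( +, + S, U, )}. Rewrite as S → β S' and S' → α S' | ε.

S -> ( + S' | + S S' | U S' | ) S'; U -> - | S U | + - | ) S n; S' -> ( - S' | n U S' | eps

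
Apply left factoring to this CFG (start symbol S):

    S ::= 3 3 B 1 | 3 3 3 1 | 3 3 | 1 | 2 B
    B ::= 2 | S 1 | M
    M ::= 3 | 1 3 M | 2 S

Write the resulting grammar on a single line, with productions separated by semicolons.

S ::= 1 | 2 B | 3 3 S'; B ::= 2 | S 1 | M; M ::= 3 | 1 3 M | 2 S; S' ::= B 1 | 3 1 | eps

S has alternatives sharing prefix '3 3': factor to S → 3 3 S' with S' → B 1 | 3 1 | ε.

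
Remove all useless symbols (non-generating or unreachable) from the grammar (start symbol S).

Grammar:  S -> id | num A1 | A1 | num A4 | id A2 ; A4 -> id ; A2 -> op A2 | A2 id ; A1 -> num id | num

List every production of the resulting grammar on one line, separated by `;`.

Generating nonterminals: {A1, A4, S}.
Reachable from S after that: {A1, A4, S}.
Removed useless symbols: {A2} and every production mentioning them.

S -> id | num A1 | A1 | num A4; A4 -> id; A1 -> num id | num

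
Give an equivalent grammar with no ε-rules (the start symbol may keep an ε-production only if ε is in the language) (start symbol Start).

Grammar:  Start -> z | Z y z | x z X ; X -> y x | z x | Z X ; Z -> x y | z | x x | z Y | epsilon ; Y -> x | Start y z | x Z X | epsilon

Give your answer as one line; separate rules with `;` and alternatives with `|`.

Start -> z | Z y z | y z | x z X; X -> y x | z x | Z X; Z -> x y | z | x x | z Y; Y -> x | Start y z | x Z X | x X

The nullable symbols are {Y, Z}.
ε ∉ L(G), so no ε-production is kept.
For each production, add variants omitting each subset of nullable occurrences: Start → Z y z gives Z y z | y z. Y → x Z X gives x Z X | x X.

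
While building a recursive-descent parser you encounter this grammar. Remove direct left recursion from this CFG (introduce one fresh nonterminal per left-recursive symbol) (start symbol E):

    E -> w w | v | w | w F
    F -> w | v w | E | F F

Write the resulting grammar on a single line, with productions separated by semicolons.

E -> w w | v | w | w F; F -> w F' | v w F' | E F'; F' -> F F' | ε

F is directly left-recursive.
For F: α = {F}, β = {w, v w, E}. Rewrite as F → β F' and F' → α F' | ε.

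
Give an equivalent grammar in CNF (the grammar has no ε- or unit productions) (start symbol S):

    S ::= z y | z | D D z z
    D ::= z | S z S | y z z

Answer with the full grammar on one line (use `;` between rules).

Introduce a nonterminal for each terminal appearing in a rule of length ≥ 2: X1 → z, X2 → y.
Binarize each right-hand side of length ≥ 3 by chaining fresh nonterminals (Y1, Y2, …): affected rules were S → D D X1 X1; D → S X1 S; D → X2 X1 X1.

S ::= X1 X2 | z | D Y1; D ::= z | S Y3 | X2 Y4; X1 ::= z; X2 ::= y; Y1 ::= D Y2; Y2 ::= X1 X1; Y3 ::= X1 S; Y4 ::= X1 X1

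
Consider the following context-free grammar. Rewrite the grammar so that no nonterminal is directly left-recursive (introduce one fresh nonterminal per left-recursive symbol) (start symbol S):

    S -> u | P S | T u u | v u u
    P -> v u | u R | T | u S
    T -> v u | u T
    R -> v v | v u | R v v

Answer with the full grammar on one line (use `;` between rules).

Left recursion appears on R.
For R: α = {v v}, β = {v v, v u}. Rewrite as R → β R' and R' → α R' | ε.

S -> u | P S | T u u | v u u; P -> v u | u R | T | u S; T -> v u | u T; R -> v v R' | v u R'; R' -> v v R' | epsilon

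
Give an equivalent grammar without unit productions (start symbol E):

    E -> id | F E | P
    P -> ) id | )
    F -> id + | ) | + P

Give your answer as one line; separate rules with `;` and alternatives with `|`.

Unit pairs: E ⇒* {P}.
For each unit pair (A, B), copy every non-unit production of B to A, then drop all unit productions.

E -> id | F E | ) id | ); P -> ) id | ); F -> id + | ) | + P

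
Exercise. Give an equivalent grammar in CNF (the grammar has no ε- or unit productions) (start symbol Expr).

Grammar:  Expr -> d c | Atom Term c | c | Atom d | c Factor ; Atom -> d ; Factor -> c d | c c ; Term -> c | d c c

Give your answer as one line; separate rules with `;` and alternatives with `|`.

Expr -> X1 X2 | Atom Y1 | c | Atom X1 | X2 Factor; Atom -> d; Factor -> X2 X1 | X2 X2; Term -> c | X1 Y2; X1 -> d; X2 -> c; Y1 -> Term X2; Y2 -> X2 X2

Introduce a nonterminal for each terminal appearing in a rule of length ≥ 2: X1 → d, X2 → c.
Binarize each right-hand side of length ≥ 3 by chaining fresh nonterminals (Y1, Y2, …): affected rules were Expr → Atom Term X2; Term → X1 X2 X2.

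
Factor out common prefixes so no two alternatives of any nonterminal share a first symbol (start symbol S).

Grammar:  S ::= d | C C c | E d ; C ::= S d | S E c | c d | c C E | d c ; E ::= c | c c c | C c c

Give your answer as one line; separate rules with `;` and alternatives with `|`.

C has alternatives sharing prefix 'S': factor to C → S C' with C' → d | E c.
C has alternatives sharing prefix 'c': factor to C → c C'' with C'' → d | C E.
E has alternatives sharing prefix 'c': factor to E → c E' with E' → ε | c c.

S ::= d | C C c | E d; C ::= d c | S C' | c C''; E ::= C c c | c E'; C' ::= d | E c; C'' ::= d | C E; E' ::= ε | c c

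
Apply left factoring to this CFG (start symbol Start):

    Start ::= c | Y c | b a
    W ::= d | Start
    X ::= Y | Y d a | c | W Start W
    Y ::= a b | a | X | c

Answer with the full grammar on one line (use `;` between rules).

Start ::= c | Y c | b a; W ::= d | Start; X ::= c | W Start W | Y X1; Y ::= X | c | a Y1; X1 ::= ε | d a; Y1 ::= b | ε

X has alternatives sharing prefix 'Y': factor to X → Y X1 with X1 → ε | d a.
Y has alternatives sharing prefix 'a': factor to Y → a Y1 with Y1 → b | ε.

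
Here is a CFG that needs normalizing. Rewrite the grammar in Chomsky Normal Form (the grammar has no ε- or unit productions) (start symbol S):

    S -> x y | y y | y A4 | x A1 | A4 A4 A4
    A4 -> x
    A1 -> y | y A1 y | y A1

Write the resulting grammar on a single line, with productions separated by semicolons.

S -> X1 X2 | X2 X2 | X2 A4 | X1 A1 | A4 Y1; A4 -> x; A1 -> y | X2 Y2 | X2 A1; X1 -> x; X2 -> y; Y1 -> A4 A4; Y2 -> A1 X2

Introduce a nonterminal for each terminal appearing in a rule of length ≥ 2: X1 → x, X2 → y.
Binarize each right-hand side of length ≥ 3 by chaining fresh nonterminals (Y1, Y2, …): affected rules were S → A4 A4 A4; A1 → X2 A1 X2.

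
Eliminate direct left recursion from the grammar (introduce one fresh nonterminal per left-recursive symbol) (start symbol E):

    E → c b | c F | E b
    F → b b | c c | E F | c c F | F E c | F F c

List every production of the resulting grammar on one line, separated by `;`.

Left recursion appears on E, F.
For E: α = {b}, β = {c b, c F}. Rewrite as E → β E' and E' → α E' | ε.
For F: α = {E c, F c}, β = {b b, c c, E F, c c F}. Rewrite as F → β F' and F' → α F' | ε.

E → c b E' | c F E'; F → b b F' | c c F' | E F F' | c c F F'; E' → b E' | ε; F' → E c F' | F c F' | ε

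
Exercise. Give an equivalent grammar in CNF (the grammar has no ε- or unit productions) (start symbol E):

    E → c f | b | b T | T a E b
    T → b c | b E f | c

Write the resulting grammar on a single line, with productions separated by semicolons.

E → X1 X2 | b | X3 T | T Y1; T → X3 X1 | X3 Y3 | c; X1 → c; X2 → f; X3 → b; X4 → a; Y1 → X4 Y2; Y2 → E X3; Y3 → E X2

Introduce a nonterminal for each terminal appearing in a rule of length ≥ 2: X1 → c, X2 → f, X3 → b, X4 → a.
Binarize each right-hand side of length ≥ 3 by chaining fresh nonterminals (Y1, Y2, …): affected rules were E → T X4 E X3; T → X3 E X2.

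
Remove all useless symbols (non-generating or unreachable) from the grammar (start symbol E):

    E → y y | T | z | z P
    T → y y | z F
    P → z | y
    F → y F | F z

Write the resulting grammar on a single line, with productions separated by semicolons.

E → y y | T | z | z P; T → y y; P → z | y

Generating nonterminals: {E, P, T}.
Reachable from E after that: {E, P, T}.
Removed useless symbols: {F} and every production mentioning them.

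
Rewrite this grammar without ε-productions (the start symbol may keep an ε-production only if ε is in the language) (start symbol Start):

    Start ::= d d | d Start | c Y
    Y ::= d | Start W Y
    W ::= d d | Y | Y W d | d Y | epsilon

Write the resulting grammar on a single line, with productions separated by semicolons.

The nullable symbols are {W}.
ε ∉ L(G), so no ε-production is kept.
For each production, add variants omitting each subset of nullable occurrences: Y → Start W Y gives Start W Y | Start Y. W → Y W d gives Y W d | Y d.

Start ::= d d | d Start | c Y; Y ::= d | Start W Y | Start Y; W ::= d d | Y | Y W d | Y d | d Y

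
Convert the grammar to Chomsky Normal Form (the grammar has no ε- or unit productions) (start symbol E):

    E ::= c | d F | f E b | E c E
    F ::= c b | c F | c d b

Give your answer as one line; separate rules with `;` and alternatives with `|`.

E ::= c | X1 F | X2 Y1 | E Y2; F ::= X4 X3 | X4 F | X4 Y3; X1 ::= d; X2 ::= f; X3 ::= b; X4 ::= c; Y1 ::= E X3; Y2 ::= X4 E; Y3 ::= X1 X3

Introduce a nonterminal for each terminal appearing in a rule of length ≥ 2: X1 → d, X2 → f, X3 → b, X4 → c.
Binarize each right-hand side of length ≥ 3 by chaining fresh nonterminals (Y1, Y2, …): affected rules were E → X2 E X3; E → E X4 E; F → X4 X1 X3.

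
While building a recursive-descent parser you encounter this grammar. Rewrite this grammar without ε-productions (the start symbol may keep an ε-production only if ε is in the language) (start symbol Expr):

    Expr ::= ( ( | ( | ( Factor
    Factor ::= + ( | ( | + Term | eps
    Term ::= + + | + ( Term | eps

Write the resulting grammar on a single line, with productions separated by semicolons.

Nullable set = {Factor, Term}.
ε ∉ L(G), so no ε-production is kept.
Expand every rule over subsets of its nullable positions: Factor → + Term gives + Term | +. Term → + ( Term gives + ( Term | + (.

Expr ::= ( ( | ( | ( Factor; Factor ::= + ( | ( | + Term | +; Term ::= + + | + ( Term | + (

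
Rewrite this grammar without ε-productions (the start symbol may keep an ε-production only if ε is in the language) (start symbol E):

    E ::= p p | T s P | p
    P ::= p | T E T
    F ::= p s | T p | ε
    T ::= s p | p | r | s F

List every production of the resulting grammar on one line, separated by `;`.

Nullable set = {F}.
ε ∉ L(G), so no ε-production is kept.
For each production, add variants omitting each subset of nullable occurrences: T → s F gives s F | s.

E ::= p p | T s P | p; P ::= p | T E T; F ::= p s | T p; T ::= s p | p | r | s F | s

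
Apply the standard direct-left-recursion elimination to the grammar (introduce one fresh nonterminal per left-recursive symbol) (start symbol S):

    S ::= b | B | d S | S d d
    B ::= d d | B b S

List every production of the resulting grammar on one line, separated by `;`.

S, B are directly left-recursive.
For S: α = {d d}, β = {b, B, d S}. Rewrite as S → β S' and S' → α S' | ε.
For B: α = {b S}, β = {d d}. Rewrite as B → β B' and B' → α B' | ε.

S ::= b S' | B S' | d S S'; B ::= d d B'; S' ::= d d S' | ε; B' ::= b S B' | ε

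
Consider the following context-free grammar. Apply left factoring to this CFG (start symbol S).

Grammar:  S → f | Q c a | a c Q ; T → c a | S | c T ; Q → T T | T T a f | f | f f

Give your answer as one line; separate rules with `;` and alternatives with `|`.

S → f | Q c a | a c Q; T → S | c T'; Q → T T Q' | f Q''; T' → a | T; Q' → ε | a f; Q'' → ε | f

T has alternatives sharing prefix 'c': factor to T → c T' with T' → a | T.
Q has alternatives sharing prefix 'T T': factor to Q → T T Q' with Q' → ε | a f.
Q has alternatives sharing prefix 'f': factor to Q → f Q'' with Q'' → ε | f.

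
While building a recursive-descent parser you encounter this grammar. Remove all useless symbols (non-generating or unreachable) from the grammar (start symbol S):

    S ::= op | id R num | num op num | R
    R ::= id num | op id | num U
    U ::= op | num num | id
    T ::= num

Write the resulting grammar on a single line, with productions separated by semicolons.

Generating nonterminals: {R, S, T, U}.
Reachable from S after that: {R, S, U}.
Removed useless symbols: {T} and every production mentioning them.

S ::= op | id R num | num op num | R; R ::= id num | op id | num U; U ::= op | num num | id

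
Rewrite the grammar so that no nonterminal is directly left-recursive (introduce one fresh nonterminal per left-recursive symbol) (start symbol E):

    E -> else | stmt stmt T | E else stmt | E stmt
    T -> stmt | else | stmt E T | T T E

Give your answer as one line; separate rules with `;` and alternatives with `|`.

E -> else E' | stmt stmt T E'; T -> stmt T' | else T' | stmt E T T'; E' -> else stmt E' | stmt E' | ε; T' -> T E T' | ε

Left recursion appears on E, T.
For E: α = {else stmt, stmt}, β = {else, stmt stmt T}. Rewrite as E → β E' and E' → α E' | ε.
For T: α = {T E}, β = {stmt, else, stmt E T}. Rewrite as T → β T' and T' → α T' | ε.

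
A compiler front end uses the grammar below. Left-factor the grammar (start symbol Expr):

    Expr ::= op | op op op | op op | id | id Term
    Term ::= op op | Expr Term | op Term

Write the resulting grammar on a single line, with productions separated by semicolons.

Expr has alternatives sharing prefix 'op': factor to Expr → op Expr1 with Expr1 → ε | op op | op.
Expr has alternatives sharing prefix 'id': factor to Expr → id Expr2 with Expr2 → ε | Term.
Term has alternatives sharing prefix 'op': factor to Term → op Term1 with Term1 → op | Term.
Expr1 has alternatives sharing prefix 'op': factor to Expr1 → op Expr11 with Expr11 → op | ε.

Expr ::= op Expr1 | id Expr2; Term ::= Expr Term | op Term1; Expr1 ::= epsilon | op Expr11; Expr2 ::= epsilon | Term; Term1 ::= op | Term; Expr11 ::= op | epsilon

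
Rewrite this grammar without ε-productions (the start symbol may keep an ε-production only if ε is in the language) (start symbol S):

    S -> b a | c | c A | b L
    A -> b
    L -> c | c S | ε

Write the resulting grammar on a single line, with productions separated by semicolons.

S -> b a | c | c A | b L | b; A -> b; L -> c | c S

Nullable nonterminals: {L}.
ε ∉ L(G), so no ε-production is kept.
For each production, add variants omitting each subset of nullable occurrences: S → b L gives b L | b.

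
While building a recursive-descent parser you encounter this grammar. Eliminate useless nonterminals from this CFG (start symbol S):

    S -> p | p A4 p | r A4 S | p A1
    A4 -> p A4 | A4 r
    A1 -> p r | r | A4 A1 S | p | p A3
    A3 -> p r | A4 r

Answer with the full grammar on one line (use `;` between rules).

S -> p | p A1; A1 -> p r | r | p | p A3; A3 -> p r

Generating nonterminals: {A1, A3, S}.
Reachable from S after that: {A1, A3, S}.
Removed useless symbols: {A4} and every production mentioning them.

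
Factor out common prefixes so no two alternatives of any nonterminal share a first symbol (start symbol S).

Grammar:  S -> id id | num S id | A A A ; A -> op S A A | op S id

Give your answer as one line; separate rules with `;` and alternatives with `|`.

A has alternatives sharing prefix 'op S': factor to A → op S A' with A' → A A | id.

S -> id id | num S id | A A A; A -> op S A'; A' -> A A | id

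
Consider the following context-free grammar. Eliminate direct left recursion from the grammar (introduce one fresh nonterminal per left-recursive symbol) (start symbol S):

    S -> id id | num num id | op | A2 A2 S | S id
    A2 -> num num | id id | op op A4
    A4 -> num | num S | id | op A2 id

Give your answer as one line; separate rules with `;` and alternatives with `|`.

Directly left-recursive nonterminal: S.
For S: α = {id}, β = {id id, num num id, op, A2 A2 S}. Rewrite as S → β S' and S' → α S' | ε.

S -> id id S' | num num id S' | op S' | A2 A2 S S'; A2 -> num num | id id | op op A4; A4 -> num | num S | id | op A2 id; S' -> id S' | ε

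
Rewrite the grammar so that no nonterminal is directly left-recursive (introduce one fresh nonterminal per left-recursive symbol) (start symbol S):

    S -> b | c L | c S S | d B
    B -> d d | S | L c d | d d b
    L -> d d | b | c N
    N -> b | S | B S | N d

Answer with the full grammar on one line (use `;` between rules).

N is directly left-recursive.
For N: α = {d}, β = {b, S, B S}. Rewrite as N → β N' and N' → α N' | ε.

S -> b | c L | c S S | d B; B -> d d | S | L c d | d d b; L -> d d | b | c N; N -> b N' | S N' | B S N'; N' -> d N' | ε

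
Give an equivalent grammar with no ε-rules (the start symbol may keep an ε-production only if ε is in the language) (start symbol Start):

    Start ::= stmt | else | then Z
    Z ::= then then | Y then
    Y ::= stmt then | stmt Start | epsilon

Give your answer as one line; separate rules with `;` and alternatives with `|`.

Start ::= stmt | else | then Z; Z ::= then then | Y then | then; Y ::= stmt then | stmt Start

Nullable set = {Y}.
ε ∉ L(G), so no ε-production is kept.
Add the nullable-subset variants: Z → Y then gives Y then | then.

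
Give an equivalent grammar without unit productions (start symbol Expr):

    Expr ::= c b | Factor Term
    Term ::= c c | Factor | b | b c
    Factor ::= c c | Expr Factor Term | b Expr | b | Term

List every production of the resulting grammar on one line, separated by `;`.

Expr ::= c b | Factor Term; Term ::= c c | b | b c | Expr Factor Term | b Expr; Factor ::= c c | b | b c | Expr Factor Term | b Expr

Unit pairs: Factor ⇒* {Term}; Term ⇒* {Factor}.
Replace each nonterminal's rules with the union of the non-unit rules of every nonterminal it unit-derives.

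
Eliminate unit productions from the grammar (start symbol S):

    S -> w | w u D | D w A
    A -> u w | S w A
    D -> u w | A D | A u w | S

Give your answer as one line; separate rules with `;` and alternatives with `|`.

S -> w | w u D | D w A; A -> u w | S w A; D -> w | w u D | D w A | u w | A D | A u w

Unit pairs: D ⇒* {S}.
For each unit pair (A, B), copy every non-unit production of B to A, then drop all unit productions.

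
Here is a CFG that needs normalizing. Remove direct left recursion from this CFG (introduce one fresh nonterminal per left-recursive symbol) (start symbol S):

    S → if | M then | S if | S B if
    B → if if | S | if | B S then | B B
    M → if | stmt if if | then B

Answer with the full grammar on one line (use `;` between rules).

S, B are directly left-recursive.
For S: α = {if, B if}, β = {if, M then}. Rewrite as S → β S' and S' → α S' | ε.
For B: α = {S then, B}, β = {if if, S, if}. Rewrite as B → β B' and B' → α B' | ε.

S → if S' | M then S'; B → if if B' | S B' | if B'; M → if | stmt if if | then B; S' → if S' | B if S' | epsilon; B' → S then B' | B B' | epsilon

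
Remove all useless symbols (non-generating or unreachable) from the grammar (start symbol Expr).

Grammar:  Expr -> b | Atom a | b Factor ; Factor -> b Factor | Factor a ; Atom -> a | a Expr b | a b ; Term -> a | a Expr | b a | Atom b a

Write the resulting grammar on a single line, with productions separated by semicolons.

Expr -> b | Atom a; Atom -> a | a Expr b | a b

Generating nonterminals: {Atom, Expr, Term}.
Reachable from Expr after that: {Atom, Expr}.
Removed useless symbols: {Factor, Term} and every production mentioning them.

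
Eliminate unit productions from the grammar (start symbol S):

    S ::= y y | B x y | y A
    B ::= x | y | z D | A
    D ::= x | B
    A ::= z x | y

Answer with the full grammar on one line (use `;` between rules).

S ::= y y | B x y | y A; B ::= x | y | z D | z x; D ::= x | y | z D | z x; A ::= z x | y

Unit pairs: B ⇒* {A}; D ⇒* {A, B}.
Replace each nonterminal's rules with the union of the non-unit rules of every nonterminal it unit-derives.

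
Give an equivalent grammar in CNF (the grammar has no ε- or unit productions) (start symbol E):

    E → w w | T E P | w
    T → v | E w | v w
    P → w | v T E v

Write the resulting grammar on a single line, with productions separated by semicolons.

Introduce a nonterminal for each terminal appearing in a rule of length ≥ 2: X1 → w, X2 → v.
Binarize each right-hand side of length ≥ 3 by chaining fresh nonterminals (Y1, Y2, …): affected rules were E → T E P; P → X2 T E X2.

E → X1 X1 | T Y1 | w; T → v | E X1 | X2 X1; P → w | X2 Y2; X1 → w; X2 → v; Y1 → E P; Y2 → T Y3; Y3 → E X2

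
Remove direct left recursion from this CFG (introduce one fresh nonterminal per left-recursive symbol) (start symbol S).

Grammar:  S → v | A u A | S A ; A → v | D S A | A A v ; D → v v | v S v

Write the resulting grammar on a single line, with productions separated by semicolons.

Directly left-recursive nonterminals: S, A.
For S: α = {A}, β = {v, A u A}. Rewrite as S → β S' and S' → α S' | ε.
For A: α = {A v}, β = {v, D S A}. Rewrite as A → β A' and A' → α A' | ε.

S → v S' | A u A S'; A → v A' | D S A A'; D → v v | v S v; S' → A S' | epsilon; A' → A v A' | epsilon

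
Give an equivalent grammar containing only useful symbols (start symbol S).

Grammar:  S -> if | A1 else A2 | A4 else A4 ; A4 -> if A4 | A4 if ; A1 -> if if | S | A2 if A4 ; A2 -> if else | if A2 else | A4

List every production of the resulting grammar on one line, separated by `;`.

S -> if | A1 else A2; A1 -> if if | S; A2 -> if else | if A2 else

Generating nonterminals: {A1, A2, S}.
Reachable from S after that: {A1, A2, S}.
Removed useless symbols: {A4} and every production mentioning them.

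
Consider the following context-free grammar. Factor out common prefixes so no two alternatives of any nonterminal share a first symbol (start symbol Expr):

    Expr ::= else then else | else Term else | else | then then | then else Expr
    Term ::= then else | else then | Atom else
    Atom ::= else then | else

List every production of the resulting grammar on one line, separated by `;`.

Expr ::= else Expr1 | then Expr2; Term ::= then else | else then | Atom else; Atom ::= else Atom1; Expr1 ::= then else | Term else | ε; Expr2 ::= then | else Expr; Atom1 ::= then | ε

Expr has alternatives sharing prefix 'else': factor to Expr → else Expr1 with Expr1 → then else | Term else | ε.
Expr has alternatives sharing prefix 'then': factor to Expr → then Expr2 with Expr2 → then | else Expr.
Atom has alternatives sharing prefix 'else': factor to Atom → else Atom1 with Atom1 → then | ε.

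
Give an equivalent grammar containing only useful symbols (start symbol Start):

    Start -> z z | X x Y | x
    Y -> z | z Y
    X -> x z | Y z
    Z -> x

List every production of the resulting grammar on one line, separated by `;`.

Generating nonterminals: {Start, X, Y, Z}.
Reachable from Start after that: {Start, X, Y}.
Removed useless symbols: {Z} and every production mentioning them.

Start -> z z | X x Y | x; Y -> z | z Y; X -> x z | Y z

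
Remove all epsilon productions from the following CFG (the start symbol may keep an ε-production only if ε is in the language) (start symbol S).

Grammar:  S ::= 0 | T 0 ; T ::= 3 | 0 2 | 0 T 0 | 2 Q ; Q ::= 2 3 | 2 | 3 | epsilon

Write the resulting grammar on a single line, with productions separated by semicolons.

S ::= 0 | T 0; T ::= 3 | 0 2 | 0 T 0 | 2 Q | 2; Q ::= 2 3 | 2 | 3

Nullable nonterminals: {Q}.
ε ∉ L(G), so no ε-production is kept.
For each production, add variants omitting each subset of nullable occurrences: T → 2 Q gives 2 Q | 2.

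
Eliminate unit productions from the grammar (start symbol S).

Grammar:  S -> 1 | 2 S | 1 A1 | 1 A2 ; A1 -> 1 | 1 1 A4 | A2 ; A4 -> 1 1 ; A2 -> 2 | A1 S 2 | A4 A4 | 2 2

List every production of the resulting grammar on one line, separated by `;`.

Unit pairs: A1 ⇒* {A2}.
For each unit pair (A, B), copy every non-unit production of B to A, then drop all unit productions.

S -> 1 | 2 S | 1 A1 | 1 A2; A1 -> 2 | A1 S 2 | A4 A4 | 2 2 | 1 | 1 1 A4; A4 -> 1 1; A2 -> 2 | A1 S 2 | A4 A4 | 2 2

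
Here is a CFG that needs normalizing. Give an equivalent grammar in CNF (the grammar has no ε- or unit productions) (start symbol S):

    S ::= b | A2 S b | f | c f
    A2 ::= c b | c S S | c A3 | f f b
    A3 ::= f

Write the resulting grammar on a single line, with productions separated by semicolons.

Introduce a nonterminal for each terminal appearing in a rule of length ≥ 2: X1 → b, X2 → c, X3 → f.
Binarize each right-hand side of length ≥ 3 by chaining fresh nonterminals (Y1, Y2, …): affected rules were S → A2 S X1; A2 → X2 S S; A2 → X3 X3 X1.

S ::= b | A2 Y1 | f | X2 X3; A2 ::= X2 X1 | X2 Y2 | X2 A3 | X3 Y3; A3 ::= f; X1 ::= b; X2 ::= c; X3 ::= f; Y1 ::= S X1; Y2 ::= S S; Y3 ::= X3 X1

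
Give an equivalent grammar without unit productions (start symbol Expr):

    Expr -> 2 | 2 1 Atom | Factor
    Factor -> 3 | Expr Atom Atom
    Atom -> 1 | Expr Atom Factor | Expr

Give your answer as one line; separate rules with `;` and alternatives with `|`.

Unit pairs: Atom ⇒* {Expr, Factor}; Expr ⇒* {Factor}.
Replace each nonterminal's rules with the union of the non-unit rules of every nonterminal it unit-derives.

Expr -> 3 | Expr Atom Atom | 2 | 2 1 Atom; Factor -> 3 | Expr Atom Atom; Atom -> 1 | Expr Atom Factor | 3 | Expr Atom Atom | 2 | 2 1 Atom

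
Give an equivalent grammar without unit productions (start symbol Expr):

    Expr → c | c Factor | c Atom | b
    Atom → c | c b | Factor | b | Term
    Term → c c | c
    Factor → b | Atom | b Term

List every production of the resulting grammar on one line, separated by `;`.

Unit pairs: Atom ⇒* {Factor, Term}; Factor ⇒* {Atom, Term}.
For each unit pair (A, B), copy every non-unit production of B to A, then drop all unit productions.

Expr → c | c Factor | c Atom | b; Atom → c c | c | c b | b | b Term; Term → c c | c; Factor → c c | c | c b | b | b Term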